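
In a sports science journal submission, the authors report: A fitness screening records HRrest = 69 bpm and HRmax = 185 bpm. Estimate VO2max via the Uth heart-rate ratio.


VO2max = 15.3 * HRmax / HRrest
VO2max = 15.3 * 185 / 69
VO2max = 2830.5 / 69 = 41.0217 mL/kg/min

41.0217 mL/kg/min


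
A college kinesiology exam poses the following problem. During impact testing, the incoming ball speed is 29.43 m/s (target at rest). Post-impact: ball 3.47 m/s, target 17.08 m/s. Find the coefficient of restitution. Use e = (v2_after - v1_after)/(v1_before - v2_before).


e = (v2_after - v1_after) / (v1_before - v2_before)
Numerator = 17.08 - 3.47 = 13.61
Denominator = 29.43 - 0 = 29.43
e = 13.61 / 29.43 = 0.4625

0.4625


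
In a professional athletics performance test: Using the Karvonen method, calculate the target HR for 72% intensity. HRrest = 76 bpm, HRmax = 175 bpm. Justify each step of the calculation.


Target = HRrest + pct*(HRmax - HRrest)
Heart rate reserve = HRmax - HRrest = 175 - 76 = 99 bpm
Fraction = 72% = 0.72
Target = 76 + 0.72 * 99
Target = 76 + 71.28 = 147.28 bpm

147.28 bpm


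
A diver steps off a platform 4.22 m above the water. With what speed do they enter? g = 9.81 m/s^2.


v = sqrt(2 * g * h)
v = sqrt(2 * 9.81 * 4.22)
v = sqrt(82.7964) = 9.0993 m/s

9.0993 m/s


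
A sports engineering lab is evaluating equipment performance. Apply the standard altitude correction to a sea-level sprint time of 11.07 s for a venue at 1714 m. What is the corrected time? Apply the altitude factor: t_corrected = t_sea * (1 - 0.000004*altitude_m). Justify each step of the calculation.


Correction factor = 1 - 0.000004 * 1714 = 0.993144
t_corrected = t_sea * factor = 11.07 * 0.993144
t_corrected = 10.9941 s

10.9941 s


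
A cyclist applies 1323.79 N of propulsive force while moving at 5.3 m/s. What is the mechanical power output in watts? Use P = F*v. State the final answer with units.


P = F * v
P = 1323.79 * 5.3
P = 7016.087 W

7016.087 W


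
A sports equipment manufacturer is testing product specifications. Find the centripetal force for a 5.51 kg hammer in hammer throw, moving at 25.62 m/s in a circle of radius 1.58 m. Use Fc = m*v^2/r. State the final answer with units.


Fc = m * v^2 / r
v^2 = 25.62^2 = 656.3844
Fc = 5.51 * 656.3844 / 1.58
Fc = 3616.678 / 1.58 = 2289.0367 N

2289.0367 N


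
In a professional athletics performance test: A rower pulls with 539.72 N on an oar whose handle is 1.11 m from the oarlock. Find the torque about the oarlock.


tau = F * d
tau = 539.72 * 1.11
tau = 599.0892 N*m

599.0892 N*m


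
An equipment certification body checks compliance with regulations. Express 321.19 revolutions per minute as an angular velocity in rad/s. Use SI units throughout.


omega = RPM * 2 * pi / 60
omega = 321.19 * 2 * 3.14159 / 60
omega = 2018.0963 / 60 = 33.6349 rad/s

33.6349 rad/s


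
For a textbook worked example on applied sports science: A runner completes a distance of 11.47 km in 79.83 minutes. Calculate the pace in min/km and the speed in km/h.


Pace = time / distance = 79.83 min / 11.47 km = 6.9599 min/km
Speed = distance / time_in_hours = 11.47 / 1.3305 hr
Speed = 8.6208 km/h

6.9599 min/km, 8.6208 km/h


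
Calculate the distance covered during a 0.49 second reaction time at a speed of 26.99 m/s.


d = v * t
d = 26.99 * 0.49
d = 13.2251 m

13.2251 m


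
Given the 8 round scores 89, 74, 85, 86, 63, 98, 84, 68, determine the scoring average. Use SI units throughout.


Average = sum / n
Sum = 647
Average = 647 / 8 = 80.875

80.875


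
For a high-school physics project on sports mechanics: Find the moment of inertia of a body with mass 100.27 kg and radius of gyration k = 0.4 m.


I = m * k^2
I = 100.27 * 0.4^2
I = 100.27 * 0.16 = 16.0432 kg*m^2

16.0432 kg*m^2


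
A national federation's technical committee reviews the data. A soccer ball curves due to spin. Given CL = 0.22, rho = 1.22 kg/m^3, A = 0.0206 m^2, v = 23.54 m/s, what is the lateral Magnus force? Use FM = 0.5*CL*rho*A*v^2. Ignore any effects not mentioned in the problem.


FM = 0.5 * CL * rho * A * v^2
FM = 0.5 * 0.22 * 1.22 * 0.0206 * 23.54^2
v^2 = 554.1316
FM = 0.5 * 0.22 * 1.22 * 0.0206 * 554.1316 = 1.5319 N

1.5319 N


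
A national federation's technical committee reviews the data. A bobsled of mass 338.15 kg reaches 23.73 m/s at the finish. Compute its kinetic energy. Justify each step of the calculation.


KE = 0.5 * m * v^2
KE = 0.5 * 338.15 * 23.73^2
KE = 0.5 * 338.15 * 563.1129 = 95208.3136 J

95208.3136 J


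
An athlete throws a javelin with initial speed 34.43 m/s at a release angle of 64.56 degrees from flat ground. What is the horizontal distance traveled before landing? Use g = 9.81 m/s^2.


R = v^2 * sin(2*theta) / g
Convert angle to radians: theta = 64.56 deg = 1.1268 rad
sin(2*theta) = sin(2.2536) = 0.7758
R = 34.43^2 * 0.7758 / 9.81
R = 1185.4249 * 0.7758 / 9.81 = 93.7496 m

93.7496 m


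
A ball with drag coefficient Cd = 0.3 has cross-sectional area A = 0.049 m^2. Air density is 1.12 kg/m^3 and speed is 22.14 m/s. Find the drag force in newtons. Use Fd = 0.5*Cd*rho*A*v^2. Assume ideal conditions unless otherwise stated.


Fd = 0.5 * Cd * rho * A * v^2
Fd = 0.5 * 0.3 * 1.12 * 0.049 * 22.14^2
v^2 = 490.1796
Fd = 0.5 * 0.3 * 1.12 * 0.049 * 490.1796 = 4.0352 N

4.0352 N


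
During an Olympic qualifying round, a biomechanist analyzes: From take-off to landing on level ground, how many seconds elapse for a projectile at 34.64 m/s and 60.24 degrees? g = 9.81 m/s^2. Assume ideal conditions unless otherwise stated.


T = 2*v*sin(theta)/g
sin(theta) = sin(60.24 deg) = 0.8681
T = 2*34.64*0.8681 / 9.81
T = 60.1428 / 9.81 = 6.1308 s

6.1308 s


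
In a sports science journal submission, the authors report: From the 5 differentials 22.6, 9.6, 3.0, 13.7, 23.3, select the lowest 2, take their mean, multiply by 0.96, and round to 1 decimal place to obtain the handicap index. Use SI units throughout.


All differentials: 22.6, 9.6, 3.0, 13.7, 23.3
Sorted: 3.0, 9.6, 13.7, 22.6, 23.3
Best 2: 3.0, 9.6
Average of best = 12.6 / 2 = 6.3
Raw index = 6.3 * 0.96 = 6.048
Handicap index = round(6.048, 1) = 6.0

6.0


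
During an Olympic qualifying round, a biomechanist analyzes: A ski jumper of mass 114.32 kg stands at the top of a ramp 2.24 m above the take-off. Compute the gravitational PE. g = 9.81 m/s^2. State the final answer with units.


PE = m * g * h
PE = 114.32 * 9.81 * 2.24
PE = 1121.4792 * 2.24 = 2512.1134 J

2512.1134 J


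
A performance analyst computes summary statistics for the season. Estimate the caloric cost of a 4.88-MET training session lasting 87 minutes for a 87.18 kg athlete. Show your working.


kcal = MET * mass * time_hr
Convert time: 87 min = 1.45 hr
kcal = 4.88 * 87.18 * 1.45
kcal = 616.8857 kcal

616.8857 kcal


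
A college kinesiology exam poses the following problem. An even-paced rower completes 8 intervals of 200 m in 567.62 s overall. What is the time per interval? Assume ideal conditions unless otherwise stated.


Split time = total_time / n_laps = 567.62 / 8
Split time = 70.9525 s per lap

70.9525 s


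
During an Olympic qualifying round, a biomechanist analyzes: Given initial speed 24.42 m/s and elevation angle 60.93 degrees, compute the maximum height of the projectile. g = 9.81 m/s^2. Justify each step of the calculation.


H = (v*sin(theta))^2 / (2*g)
vy = v*sin(theta) = 24.42 * sin(60.93 deg) = 21.3437 m/s
H = vy^2 / (2*g) = 455.5549 / (2*9.81)
H = 455.5549 / 19.62 = 23.2189 m

23.2189 m


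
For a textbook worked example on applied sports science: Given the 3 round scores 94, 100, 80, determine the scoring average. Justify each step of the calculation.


Average = sum / n
Sum = 274
Average = 274 / 3 = 91.3333

91.3333


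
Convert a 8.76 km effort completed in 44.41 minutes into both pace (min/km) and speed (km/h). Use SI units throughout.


Pace = time / distance = 44.41 min / 8.76 km = 5.0696 min/km
Speed = distance / time_in_hours = 8.76 / 0.7402 hr
Speed = 11.8352 km/h

5.0696 min/km, 11.8352 km/h


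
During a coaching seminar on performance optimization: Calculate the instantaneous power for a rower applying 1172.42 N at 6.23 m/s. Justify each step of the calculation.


P = F * v
P = 1172.42 * 6.23
P = 7304.1766 W

7304.1766 W


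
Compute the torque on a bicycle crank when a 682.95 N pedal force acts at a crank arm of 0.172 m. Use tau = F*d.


tau = F * d
tau = 682.95 * 0.172
tau = 117.4674 N*m

117.4674 N*m


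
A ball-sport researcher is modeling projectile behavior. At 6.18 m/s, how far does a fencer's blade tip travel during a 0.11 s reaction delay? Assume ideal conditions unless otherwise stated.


d = v * t
d = 6.18 * 0.11
d = 0.6798 m

0.6798 m


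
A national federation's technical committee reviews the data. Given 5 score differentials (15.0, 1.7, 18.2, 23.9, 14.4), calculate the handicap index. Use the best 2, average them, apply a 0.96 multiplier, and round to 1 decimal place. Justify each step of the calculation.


All differentials: 15.0, 1.7, 18.2, 23.9, 14.4
Sorted: 1.7, 14.4, 15.0, 18.2, 23.9
Best 2: 1.7, 14.4
Average of best = 16.1 / 2 = 8.05
Raw index = 8.05 * 0.96 = 7.728
Handicap index = round(7.728, 1) = 7.7

7.7


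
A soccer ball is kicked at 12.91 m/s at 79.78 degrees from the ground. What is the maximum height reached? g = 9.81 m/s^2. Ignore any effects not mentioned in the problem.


H = (v*sin(theta))^2 / (2*g)
vy = v*sin(theta) = 12.91 * sin(79.78 deg) = 12.7052 m/s
H = vy^2 / (2*g) = 161.4213 / (2*9.81)
H = 161.4213 / 19.62 = 8.2274 m

8.2274 m


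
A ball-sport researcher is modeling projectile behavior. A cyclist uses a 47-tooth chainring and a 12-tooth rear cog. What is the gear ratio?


GR = front_teeth / rear_teeth
GR = 47 / 12
GR = 3.9167

3.9167


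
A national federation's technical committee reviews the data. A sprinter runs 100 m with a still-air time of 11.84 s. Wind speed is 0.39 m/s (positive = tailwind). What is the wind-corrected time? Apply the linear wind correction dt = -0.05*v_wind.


dt = -0.05 * v_wind = -0.05 * 0.39 = -0.0195 s
t_corrected = t_still + dt = 11.84 + (-0.0195)
t_corrected = 11.8205 s

11.8205 s


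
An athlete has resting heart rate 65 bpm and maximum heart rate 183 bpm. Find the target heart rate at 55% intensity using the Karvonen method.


Target = HRrest + pct*(HRmax - HRrest)
Heart rate reserve = HRmax - HRrest = 183 - 65 = 118 bpm
Fraction = 55% = 0.55
Target = 65 + 0.55 * 118
Target = 65 + 64.9 = 129.9 bpm

129.9 bpm


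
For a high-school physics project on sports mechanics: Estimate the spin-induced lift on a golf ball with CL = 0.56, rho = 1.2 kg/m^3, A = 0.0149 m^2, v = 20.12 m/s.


FM = 0.5 * CL * rho * A * v^2
FM = 0.5 * 0.56 * 1.2 * 0.0149 * 20.12^2
v^2 = 404.8144
FM = 0.5 * 0.56 * 1.2 * 0.0149 * 404.8144 = 2.0267 N

2.0267 N


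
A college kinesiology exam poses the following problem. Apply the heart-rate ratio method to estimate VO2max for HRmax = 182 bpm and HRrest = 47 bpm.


VO2max = 15.3 * HRmax / HRrest
VO2max = 15.3 * 182 / 47
VO2max = 2784.6 / 47 = 59.2468 mL/kg/min

59.2468 mL/kg/min


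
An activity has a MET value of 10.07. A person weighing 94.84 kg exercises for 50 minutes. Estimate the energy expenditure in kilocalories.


kcal = MET * mass * time_hr
Convert time: 50 min = 0.8333 hr
kcal = 10.07 * 94.84 * 0.8333
kcal = 795.8657 kcal

795.8657 kcal


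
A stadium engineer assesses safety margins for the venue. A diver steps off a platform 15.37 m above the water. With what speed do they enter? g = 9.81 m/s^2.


v = sqrt(2 * g * h)
v = sqrt(2 * 9.81 * 15.37)
v = sqrt(301.5594) = 17.3655 m/s

17.3655 m/s


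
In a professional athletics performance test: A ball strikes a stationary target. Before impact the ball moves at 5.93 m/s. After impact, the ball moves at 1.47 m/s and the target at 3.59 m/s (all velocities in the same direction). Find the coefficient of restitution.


e = (v2_after - v1_after) / (v1_before - v2_before)
Numerator = 3.59 - 1.47 = 2.12
Denominator = 5.93 - 0 = 5.93
e = 2.12 / 5.93 = 0.3575

0.3575


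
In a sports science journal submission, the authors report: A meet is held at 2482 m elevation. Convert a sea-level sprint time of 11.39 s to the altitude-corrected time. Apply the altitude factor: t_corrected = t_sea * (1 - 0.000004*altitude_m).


Correction factor = 1 - 0.000004 * 2482 = 0.990072
t_corrected = t_sea * factor = 11.39 * 0.990072
t_corrected = 11.2769 s

11.2769 s


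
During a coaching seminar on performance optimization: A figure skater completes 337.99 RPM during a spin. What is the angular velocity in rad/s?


omega = RPM * 2 * pi / 60
omega = 337.99 * 2 * 3.14159 / 60
omega = 2123.6538 / 60 = 35.3942 rad/s

35.3942 rad/s


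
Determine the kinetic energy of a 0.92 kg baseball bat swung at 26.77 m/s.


KE = 0.5 * m * v^2
KE = 0.5 * 0.92 * 26.77^2
KE = 0.5 * 0.92 * 716.6329 = 329.6511 J

329.6511 J


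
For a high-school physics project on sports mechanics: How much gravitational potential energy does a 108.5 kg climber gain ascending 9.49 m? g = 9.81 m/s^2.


PE = m * g * h
PE = 108.5 * 9.81 * 9.49
PE = 1064.385 * 9.49 = 10101.0137 J

10101.0137 J


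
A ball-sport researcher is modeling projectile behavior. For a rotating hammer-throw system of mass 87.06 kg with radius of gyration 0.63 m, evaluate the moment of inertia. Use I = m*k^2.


I = m * k^2
I = 87.06 * 0.63^2
I = 87.06 * 0.3969 = 34.5541 kg*m^2

34.5541 kg*m^2


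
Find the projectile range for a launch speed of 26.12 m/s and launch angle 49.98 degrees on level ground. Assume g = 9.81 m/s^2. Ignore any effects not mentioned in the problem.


R = v^2 * sin(2*theta) / g
Convert angle to radians: theta = 49.98 deg = 0.8723 rad
sin(2*theta) = sin(1.7446) = 0.9849
R = 26.12^2 * 0.9849 / 9.81
R = 682.2544 * 0.9849 / 9.81 = 68.4987 m

68.4987 m


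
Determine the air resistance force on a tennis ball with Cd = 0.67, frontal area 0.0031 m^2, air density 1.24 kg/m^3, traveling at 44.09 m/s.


Fd = 0.5 * Cd * rho * A * v^2
Fd = 0.5 * 0.67 * 1.24 * 0.0031 * 44.09^2
v^2 = 1943.9281
Fd = 0.5 * 0.67 * 1.24 * 0.0031 * 1943.9281 = 2.5033 N

2.5033 N


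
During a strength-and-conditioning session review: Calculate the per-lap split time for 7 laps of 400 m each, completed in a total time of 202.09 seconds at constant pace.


Split time = total_time / n_laps = 202.09 / 7
Split time = 28.87 s per lap

28.87 s


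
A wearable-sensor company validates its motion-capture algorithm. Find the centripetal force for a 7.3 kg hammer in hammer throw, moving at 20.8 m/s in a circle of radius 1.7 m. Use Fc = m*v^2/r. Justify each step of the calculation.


Fc = m * v^2 / r
v^2 = 20.8^2 = 432.64
Fc = 7.3 * 432.64 / 1.7
Fc = 3158.272 / 1.7 = 1857.8071 N

1857.8071 N


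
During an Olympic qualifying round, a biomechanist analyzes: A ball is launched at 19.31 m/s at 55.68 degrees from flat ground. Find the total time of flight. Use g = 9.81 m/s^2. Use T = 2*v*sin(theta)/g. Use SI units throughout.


T = 2*v*sin(theta)/g
sin(theta) = sin(55.68 deg) = 0.8259
T = 2*19.31*0.8259 / 9.81
T = 31.8963 / 9.81 = 3.2514 s

3.2514 s


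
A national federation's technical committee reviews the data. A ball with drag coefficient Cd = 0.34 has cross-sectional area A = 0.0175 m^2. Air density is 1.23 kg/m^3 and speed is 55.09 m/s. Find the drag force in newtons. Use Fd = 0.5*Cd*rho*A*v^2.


Fd = 0.5 * Cd * rho * A * v^2
Fd = 0.5 * 0.34 * 1.23 * 0.0175 * 55.09^2
v^2 = 3034.9081
Fd = 0.5 * 0.34 * 1.23 * 0.0175 * 3034.9081 = 11.1055 N

11.1055 N


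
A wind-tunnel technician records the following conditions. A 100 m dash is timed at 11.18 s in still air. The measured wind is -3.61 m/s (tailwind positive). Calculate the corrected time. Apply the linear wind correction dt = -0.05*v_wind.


dt = -0.05 * v_wind = -0.05 * -3.61 = 0.1805 s
t_corrected = t_still + dt = 11.18 + (0.1805)
t_corrected = 11.3605 s

11.3605 s


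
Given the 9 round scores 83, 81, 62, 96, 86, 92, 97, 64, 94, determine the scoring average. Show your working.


Average = sum / n
Sum = 755
Average = 755 / 9 = 83.8889

83.8889


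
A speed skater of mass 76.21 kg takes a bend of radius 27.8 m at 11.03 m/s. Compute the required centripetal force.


Fc = m * v^2 / r
v^2 = 11.03^2 = 121.6609
Fc = 76.21 * 121.6609 / 27.8
Fc = 9271.7772 / 27.8 = 333.5172 N

333.5172 N


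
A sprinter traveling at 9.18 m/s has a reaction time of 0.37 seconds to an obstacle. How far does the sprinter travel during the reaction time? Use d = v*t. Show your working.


d = v * t
d = 9.18 * 0.37
d = 3.3966 m

3.3966 m


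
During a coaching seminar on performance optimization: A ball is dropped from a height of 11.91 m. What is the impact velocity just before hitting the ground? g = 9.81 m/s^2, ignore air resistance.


v = sqrt(2 * g * h)
v = sqrt(2 * 9.81 * 11.91)
v = sqrt(233.6742) = 15.2864 m/s

15.2864 m/s


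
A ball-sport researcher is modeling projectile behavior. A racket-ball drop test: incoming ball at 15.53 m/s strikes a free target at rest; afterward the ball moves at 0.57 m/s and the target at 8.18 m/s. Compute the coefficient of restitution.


e = (v2_after - v1_after) / (v1_before - v2_before)
Numerator = 8.18 - 0.57 = 7.61
Denominator = 15.53 - 0 = 15.53
e = 7.61 / 15.53 = 0.49

0.49


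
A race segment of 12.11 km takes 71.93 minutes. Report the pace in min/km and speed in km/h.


Pace = time / distance = 71.93 min / 12.11 km = 5.9397 min/km
Speed = distance / time_in_hours = 12.11 / 1.1988 hr
Speed = 10.1015 km/h

5.9397 min/km, 10.1015 km/h


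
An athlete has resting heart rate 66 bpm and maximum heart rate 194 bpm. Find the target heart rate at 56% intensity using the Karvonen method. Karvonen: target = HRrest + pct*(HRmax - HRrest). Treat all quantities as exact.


Target = HRrest + pct*(HRmax - HRrest)
Heart rate reserve = HRmax - HRrest = 194 - 66 = 128 bpm
Fraction = 56% = 0.56
Target = 66 + 0.56 * 128
Target = 66 + 71.68 = 137.68 bpm

137.68 bpm


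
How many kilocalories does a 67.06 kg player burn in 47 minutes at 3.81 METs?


kcal = MET * mass * time_hr
Convert time: 47 min = 0.7833 hr
kcal = 3.81 * 67.06 * 0.7833
kcal = 200.1406 kcal

200.1406 kcal


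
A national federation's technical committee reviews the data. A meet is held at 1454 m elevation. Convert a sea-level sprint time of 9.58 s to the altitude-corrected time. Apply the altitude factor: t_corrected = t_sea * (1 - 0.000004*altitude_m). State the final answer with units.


Correction factor = 1 - 0.000004 * 1454 = 0.994184
t_corrected = t_sea * factor = 9.58 * 0.994184
t_corrected = 9.5243 s

9.5243 s


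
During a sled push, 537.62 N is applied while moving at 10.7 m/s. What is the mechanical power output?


P = F * v
P = 537.62 * 10.7
P = 5752.534 W

5752.534 W


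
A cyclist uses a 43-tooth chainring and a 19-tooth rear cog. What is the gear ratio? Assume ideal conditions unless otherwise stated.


GR = front_teeth / rear_teeth
GR = 43 / 19
GR = 2.2632

2.2632


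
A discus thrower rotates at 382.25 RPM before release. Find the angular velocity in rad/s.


omega = RPM * 2 * pi / 60
omega = 382.25 * 2 * 3.14159 / 60
omega = 2401.7476 / 60 = 40.0291 rad/s

40.0291 rad/s


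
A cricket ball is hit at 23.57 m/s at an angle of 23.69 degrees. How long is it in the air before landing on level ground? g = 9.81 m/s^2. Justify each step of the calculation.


T = 2*v*sin(theta)/g
sin(theta) = sin(23.69 deg) = 0.4018
T = 2*23.57*0.4018 / 9.81
T = 18.9403 / 9.81 = 1.9307 s

1.9307 s


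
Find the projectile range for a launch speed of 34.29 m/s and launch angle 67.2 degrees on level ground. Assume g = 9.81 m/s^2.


R = v^2 * sin(2*theta) / g
Convert angle to radians: theta = 67.2 deg = 1.1729 rad
sin(2*theta) = sin(2.3457) = 0.7145
R = 34.29^2 * 0.7145 / 9.81
R = 1175.8041 * 0.7145 / 9.81 = 85.6351 m

85.6351 m


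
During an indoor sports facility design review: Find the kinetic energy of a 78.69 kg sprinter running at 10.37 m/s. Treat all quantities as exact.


KE = 0.5 * m * v^2
KE = 0.5 * 78.69 * 10.37^2
KE = 0.5 * 78.69 * 107.5369 = 4231.0393 J

4231.0393 J


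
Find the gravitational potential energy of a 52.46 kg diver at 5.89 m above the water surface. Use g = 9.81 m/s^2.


PE = m * g * h
PE = 52.46 * 9.81 * 5.89
PE = 514.6326 * 5.89 = 3031.186 J

3031.186 J


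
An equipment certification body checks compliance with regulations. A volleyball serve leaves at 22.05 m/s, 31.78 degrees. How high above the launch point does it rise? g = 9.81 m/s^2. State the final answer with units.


H = (v*sin(theta))^2 / (2*g)
vy = v*sin(theta) = 22.05 * sin(31.78 deg) = 11.6128 m/s
H = vy^2 / (2*g) = 134.8579 / (2*9.81)
H = 134.8579 / 19.62 = 6.8735 m

6.8735 m


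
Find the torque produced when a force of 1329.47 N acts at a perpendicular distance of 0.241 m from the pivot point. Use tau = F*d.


tau = F * d
tau = 1329.47 * 0.241
tau = 320.4023 N*m

320.4023 N*m


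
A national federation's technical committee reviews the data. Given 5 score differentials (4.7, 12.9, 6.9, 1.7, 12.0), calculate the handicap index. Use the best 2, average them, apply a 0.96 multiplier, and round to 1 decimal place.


All differentials: 4.7, 12.9, 6.9, 1.7, 12.0
Sorted: 1.7, 4.7, 6.9, 12.0, 12.9
Best 2: 1.7, 4.7
Average of best = 6.4 / 2 = 3.2
Raw index = 3.2 * 0.96 = 3.072
Handicap index = round(3.072, 1) = 3.1

3.1


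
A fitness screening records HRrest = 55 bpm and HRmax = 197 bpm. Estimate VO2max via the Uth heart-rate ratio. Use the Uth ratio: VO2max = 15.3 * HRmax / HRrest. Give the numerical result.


VO2max = 15.3 * HRmax / HRrest
VO2max = 15.3 * 197 / 55
VO2max = 3014.1 / 55 = 54.8018 mL/kg/min

54.8018 mL/kg/min


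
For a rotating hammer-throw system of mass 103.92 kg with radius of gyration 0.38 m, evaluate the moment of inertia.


I = m * k^2
I = 103.92 * 0.38^2
I = 103.92 * 0.1444 = 15.006 kg*m^2

15.006 kg*m^2


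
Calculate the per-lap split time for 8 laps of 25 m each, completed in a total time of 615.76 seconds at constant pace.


Split time = total_time / n_laps = 615.76 / 8
Split time = 76.97 s per lap

76.97 s


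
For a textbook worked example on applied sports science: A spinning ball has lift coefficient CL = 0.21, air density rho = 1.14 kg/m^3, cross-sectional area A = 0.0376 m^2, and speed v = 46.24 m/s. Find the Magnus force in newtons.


FM = 0.5 * CL * rho * A * v^2
FM = 0.5 * 0.21 * 1.14 * 0.0376 * 46.24^2
v^2 = 2138.1376
FM = 0.5 * 0.21 * 1.14 * 0.0376 * 2138.1376 = 9.6232 N

9.6232 N


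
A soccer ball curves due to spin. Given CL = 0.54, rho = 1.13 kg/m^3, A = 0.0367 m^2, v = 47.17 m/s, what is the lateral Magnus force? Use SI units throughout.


FM = 0.5 * CL * rho * A * v^2
FM = 0.5 * 0.54 * 1.13 * 0.0367 * 47.17^2
v^2 = 2225.0089
FM = 0.5 * 0.54 * 1.13 * 0.0367 * 2225.0089 = 24.9138 N

24.9138 N


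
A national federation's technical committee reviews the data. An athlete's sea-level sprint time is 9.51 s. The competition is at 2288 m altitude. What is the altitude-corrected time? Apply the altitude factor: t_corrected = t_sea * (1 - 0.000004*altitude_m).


Correction factor = 1 - 0.000004 * 2288 = 0.990848
t_corrected = t_sea * factor = 9.51 * 0.990848
t_corrected = 9.423 s

9.423 s


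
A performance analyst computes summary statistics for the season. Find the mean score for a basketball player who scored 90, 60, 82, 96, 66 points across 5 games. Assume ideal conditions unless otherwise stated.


Average = sum / n
Sum = 394
Average = 394 / 5 = 78.8

78.8


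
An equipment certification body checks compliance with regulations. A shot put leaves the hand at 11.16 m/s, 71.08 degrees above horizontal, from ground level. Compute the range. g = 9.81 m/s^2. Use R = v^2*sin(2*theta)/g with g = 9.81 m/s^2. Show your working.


R = v^2 * sin(2*theta) / g
Convert angle to radians: theta = 71.08 deg = 1.2406 rad
sin(2*theta) = sin(2.4812) = 0.6135
R = 11.16^2 * 0.6135 / 9.81
R = 124.5456 * 0.6135 / 9.81 = 7.7883 m

7.7883 m


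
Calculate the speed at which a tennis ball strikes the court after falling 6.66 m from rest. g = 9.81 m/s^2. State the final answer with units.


v = sqrt(2 * g * h)
v = sqrt(2 * 9.81 * 6.66)
v = sqrt(130.6692) = 11.4311 m/s

11.4311 m/s


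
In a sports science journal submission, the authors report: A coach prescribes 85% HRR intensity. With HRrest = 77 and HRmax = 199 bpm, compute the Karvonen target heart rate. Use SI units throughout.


Target = HRrest + pct*(HRmax - HRrest)
Heart rate reserve = HRmax - HRrest = 199 - 77 = 122 bpm
Fraction = 85% = 0.85
Target = 77 + 0.85 * 122
Target = 77 + 103.7 = 180.7 bpm

180.7 bpm


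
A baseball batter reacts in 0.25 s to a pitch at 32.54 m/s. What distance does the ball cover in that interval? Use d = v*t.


d = v * t
d = 32.54 * 0.25
d = 8.135 m

8.135 m


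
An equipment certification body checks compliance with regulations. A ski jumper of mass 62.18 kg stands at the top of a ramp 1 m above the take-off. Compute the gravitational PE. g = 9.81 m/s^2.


PE = m * g * h
PE = 62.18 * 9.81 * 1
PE = 609.9858 * 1 = 609.9858 J

609.9858 J


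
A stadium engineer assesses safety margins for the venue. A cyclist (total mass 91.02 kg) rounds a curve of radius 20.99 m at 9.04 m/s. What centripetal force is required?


Fc = m * v^2 / r
v^2 = 9.04^2 = 81.7216
Fc = 91.02 * 81.7216 / 20.99
Fc = 7438.3 / 20.99 = 354.3735 N

354.3735 N


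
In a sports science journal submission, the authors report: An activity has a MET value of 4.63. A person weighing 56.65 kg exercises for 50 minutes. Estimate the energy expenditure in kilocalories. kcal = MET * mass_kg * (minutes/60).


kcal = MET * mass * time_hr
Convert time: 50 min = 0.8333 hr
kcal = 4.63 * 56.65 * 0.8333
kcal = 218.5746 kcal

218.5746 kcal


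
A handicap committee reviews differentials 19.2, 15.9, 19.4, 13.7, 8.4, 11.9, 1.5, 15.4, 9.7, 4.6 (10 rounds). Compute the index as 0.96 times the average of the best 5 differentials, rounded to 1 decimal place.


All differentials: 19.2, 15.9, 19.4, 13.7, 8.4, 11.9, 1.5, 15.4, 9.7, 4.6
Sorted: 1.5, 4.6, 8.4, 9.7, 11.9, 13.7, 15.4, 15.9, 19.2, 19.4
Best 5: 1.5, 4.6, 8.4, 9.7, 11.9
Average of best = 36.1 / 5 = 7.22
Raw index = 7.22 * 0.96 = 6.9312
Handicap index = round(6.9312, 1) = 6.9

6.9


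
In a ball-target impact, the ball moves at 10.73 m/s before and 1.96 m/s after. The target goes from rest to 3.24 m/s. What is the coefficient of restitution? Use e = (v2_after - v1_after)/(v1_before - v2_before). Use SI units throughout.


e = (v2_after - v1_after) / (v1_before - v2_before)
Numerator = 3.24 - 1.96 = 1.28
Denominator = 10.73 - 0 = 10.73
e = 1.28 / 10.73 = 0.1193

0.1193


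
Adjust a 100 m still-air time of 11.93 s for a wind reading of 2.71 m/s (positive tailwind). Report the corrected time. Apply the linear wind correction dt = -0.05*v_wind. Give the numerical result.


dt = -0.05 * v_wind = -0.05 * 2.71 = -0.1355 s
t_corrected = t_still + dt = 11.93 + (-0.1355)
t_corrected = 11.7945 s

11.7945 s


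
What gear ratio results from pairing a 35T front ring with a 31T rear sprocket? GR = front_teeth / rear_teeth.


GR = front_teeth / rear_teeth
GR = 35 / 31
GR = 1.129

1.129


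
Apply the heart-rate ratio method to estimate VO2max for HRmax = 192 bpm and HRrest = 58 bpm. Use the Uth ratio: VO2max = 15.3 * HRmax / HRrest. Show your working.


VO2max = 15.3 * HRmax / HRrest
VO2max = 15.3 * 192 / 58
VO2max = 2937.6 / 58 = 50.6483 mL/kg/min

50.6483 mL/kg/min


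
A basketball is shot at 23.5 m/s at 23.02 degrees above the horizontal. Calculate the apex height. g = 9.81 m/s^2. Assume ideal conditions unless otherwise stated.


H = (v*sin(theta))^2 / (2*g)
vy = v*sin(theta) = 23.5 * sin(23.02 deg) = 9.1897 m/s
H = vy^2 / (2*g) = 84.4512 / (2*9.81)
H = 84.4512 / 19.62 = 4.3043 m

4.3043 m


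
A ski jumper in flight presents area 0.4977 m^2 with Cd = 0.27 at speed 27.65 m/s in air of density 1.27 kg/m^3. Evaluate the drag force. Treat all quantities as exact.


Fd = 0.5 * Cd * rho * A * v^2
Fd = 0.5 * 0.27 * 1.27 * 0.4977 * 27.65^2
v^2 = 764.5225
Fd = 0.5 * 0.27 * 1.27 * 0.4977 * 764.5225 = 65.2372 N

65.2372 N


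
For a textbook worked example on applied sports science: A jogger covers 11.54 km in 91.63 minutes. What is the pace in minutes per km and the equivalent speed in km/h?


Pace = time / distance = 91.63 min / 11.54 km = 7.9402 min/km
Speed = distance / time_in_hours = 11.54 / 1.5272 hr
Speed = 7.5565 km/h

7.9402 min/km, 7.5565 km/h


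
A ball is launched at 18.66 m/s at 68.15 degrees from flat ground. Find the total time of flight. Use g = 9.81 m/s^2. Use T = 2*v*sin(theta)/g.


T = 2*v*sin(theta)/g
sin(theta) = sin(68.15 deg) = 0.9282
T = 2*18.66*0.9282 / 9.81
T = 34.639 / 9.81 = 3.531 s

3.531 s


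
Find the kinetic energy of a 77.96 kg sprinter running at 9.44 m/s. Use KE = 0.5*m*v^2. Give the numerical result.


KE = 0.5 * m * v^2
KE = 0.5 * 77.96 * 9.44^2
KE = 0.5 * 77.96 * 89.1136 = 3473.6481 J

3473.6481 J


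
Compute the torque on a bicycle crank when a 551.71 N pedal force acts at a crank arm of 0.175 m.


tau = F * d
tau = 551.71 * 0.175
tau = 96.5493 N*m

96.5493 N*m


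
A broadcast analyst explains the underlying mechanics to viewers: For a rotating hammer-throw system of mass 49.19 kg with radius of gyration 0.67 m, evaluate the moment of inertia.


I = m * k^2
I = 49.19 * 0.67^2
I = 49.19 * 0.4489 = 22.0814 kg*m^2

22.0814 kg*m^2


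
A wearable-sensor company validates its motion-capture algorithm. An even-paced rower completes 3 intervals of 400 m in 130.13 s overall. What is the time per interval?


Split time = total_time / n_laps = 130.13 / 3
Split time = 43.3767 s per lap

43.3767 s


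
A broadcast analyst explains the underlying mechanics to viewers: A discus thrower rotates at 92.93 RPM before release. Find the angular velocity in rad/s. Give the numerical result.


omega = RPM * 2 * pi / 60
omega = 92.93 * 2 * 3.14159 / 60
omega = 583.8964 / 60 = 9.7316 rad/s

9.7316 rad/s


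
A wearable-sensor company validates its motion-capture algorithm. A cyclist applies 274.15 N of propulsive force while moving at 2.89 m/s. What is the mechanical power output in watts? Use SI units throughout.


P = F * v
P = 274.15 * 2.89
P = 792.2935 W

792.2935 W


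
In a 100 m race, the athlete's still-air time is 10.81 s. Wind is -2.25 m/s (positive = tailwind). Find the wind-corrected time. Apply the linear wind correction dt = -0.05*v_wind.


dt = -0.05 * v_wind = -0.05 * -2.25 = 0.1125 s
t_corrected = t_still + dt = 10.81 + (0.1125)
t_corrected = 10.9225 s

10.9225 s


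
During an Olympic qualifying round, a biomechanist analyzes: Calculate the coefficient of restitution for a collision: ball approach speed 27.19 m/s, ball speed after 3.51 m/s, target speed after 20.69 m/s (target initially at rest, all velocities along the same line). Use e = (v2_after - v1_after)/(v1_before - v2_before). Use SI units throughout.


e = (v2_after - v1_after) / (v1_before - v2_before)
Numerator = 20.69 - 3.51 = 17.18
Denominator = 27.19 - 0 = 27.19
e = 17.18 / 27.19 = 0.6318

0.6318


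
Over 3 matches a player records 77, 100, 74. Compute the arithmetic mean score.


Average = sum / n
Sum = 251
Average = 251 / 3 = 83.6667

83.6667


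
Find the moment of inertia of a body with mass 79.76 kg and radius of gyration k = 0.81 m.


I = m * k^2
I = 79.76 * 0.81^2
I = 79.76 * 0.6561 = 52.3305 kg*m^2

52.3305 kg*m^2


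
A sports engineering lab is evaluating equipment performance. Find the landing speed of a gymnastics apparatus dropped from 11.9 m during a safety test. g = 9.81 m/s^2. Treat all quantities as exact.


v = sqrt(2 * g * h)
v = sqrt(2 * 9.81 * 11.9)
v = sqrt(233.478) = 15.28 m/s

15.28 m/s


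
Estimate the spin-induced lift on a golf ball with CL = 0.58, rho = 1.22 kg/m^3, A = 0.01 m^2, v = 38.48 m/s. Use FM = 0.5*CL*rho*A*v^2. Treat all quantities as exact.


FM = 0.5 * CL * rho * A * v^2
FM = 0.5 * 0.58 * 1.22 * 0.01 * 38.48^2
v^2 = 1480.7104
FM = 0.5 * 0.58 * 1.22 * 0.01 * 1480.7104 = 5.2388 N

5.2388 N


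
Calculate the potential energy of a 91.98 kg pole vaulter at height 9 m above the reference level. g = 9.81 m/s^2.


PE = m * g * h
PE = 91.98 * 9.81 * 9
PE = 902.3238 * 9 = 8120.9142 J

8120.9142 J


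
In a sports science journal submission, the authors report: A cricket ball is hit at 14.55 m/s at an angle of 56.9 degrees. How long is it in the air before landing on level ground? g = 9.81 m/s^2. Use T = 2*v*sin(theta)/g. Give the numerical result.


T = 2*v*sin(theta)/g
sin(theta) = sin(56.9 deg) = 0.8377
T = 2*14.55*0.8377 / 9.81
T = 24.3776 / 9.81 = 2.485 s

2.485 s


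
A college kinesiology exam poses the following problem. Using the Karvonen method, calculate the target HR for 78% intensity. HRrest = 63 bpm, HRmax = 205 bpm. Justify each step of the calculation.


Target = HRrest + pct*(HRmax - HRrest)
Heart rate reserve = HRmax - HRrest = 205 - 63 = 142 bpm
Fraction = 78% = 0.78
Target = 63 + 0.78 * 142
Target = 63 + 110.76 = 173.76 bpm

173.76 bpm


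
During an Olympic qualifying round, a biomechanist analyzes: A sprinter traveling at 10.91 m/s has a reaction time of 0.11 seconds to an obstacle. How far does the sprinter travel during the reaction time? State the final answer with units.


d = v * t
d = 10.91 * 0.11
d = 1.2001 m

1.2001 m


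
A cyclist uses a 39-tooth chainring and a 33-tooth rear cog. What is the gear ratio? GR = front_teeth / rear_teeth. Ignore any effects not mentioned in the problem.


GR = front_teeth / rear_teeth
GR = 39 / 33
GR = 1.1818

1.1818


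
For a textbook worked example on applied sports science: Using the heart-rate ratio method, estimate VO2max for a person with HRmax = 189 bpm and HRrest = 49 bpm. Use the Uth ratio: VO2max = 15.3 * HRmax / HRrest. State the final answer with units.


VO2max = 15.3 * HRmax / HRrest
VO2max = 15.3 * 189 / 49
VO2max = 2891.7 / 49 = 59.0143 mL/kg/min

59.0143 mL/kg/min


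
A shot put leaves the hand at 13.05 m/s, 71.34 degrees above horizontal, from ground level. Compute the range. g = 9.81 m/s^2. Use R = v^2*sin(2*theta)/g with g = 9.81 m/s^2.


R = v^2 * sin(2*theta) / g
Convert angle to radians: theta = 71.34 deg = 1.2451 rad
sin(2*theta) = sin(2.4902) = 0.6063
R = 13.05^2 * 0.6063 / 9.81
R = 170.3025 * 0.6063 / 9.81 = 10.5248 m

10.5248 m


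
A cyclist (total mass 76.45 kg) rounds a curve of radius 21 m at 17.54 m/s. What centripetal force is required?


Fc = m * v^2 / r
v^2 = 17.54^2 = 307.6516
Fc = 76.45 * 307.6516 / 21
Fc = 23519.9648 / 21 = 1119.9983 N

1119.9983 N


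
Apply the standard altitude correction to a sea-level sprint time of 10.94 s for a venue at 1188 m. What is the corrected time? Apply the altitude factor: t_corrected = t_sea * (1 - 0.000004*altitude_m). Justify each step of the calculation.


Correction factor = 1 - 0.000004 * 1188 = 0.995248
t_corrected = t_sea * factor = 10.94 * 0.995248
t_corrected = 10.888 s

10.888 s


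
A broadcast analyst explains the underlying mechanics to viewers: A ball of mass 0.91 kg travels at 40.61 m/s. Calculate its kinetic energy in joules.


KE = 0.5 * m * v^2
KE = 0.5 * 0.91 * 40.61^2
KE = 0.5 * 0.91 * 1649.1721 = 750.3733 J

750.3733 J


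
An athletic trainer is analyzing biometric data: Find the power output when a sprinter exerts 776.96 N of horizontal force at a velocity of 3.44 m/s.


P = F * v
P = 776.96 * 3.44
P = 2672.7424 W

2672.7424 W


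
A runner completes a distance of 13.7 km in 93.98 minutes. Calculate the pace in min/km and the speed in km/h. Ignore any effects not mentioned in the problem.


Pace = time / distance = 93.98 min / 13.7 km = 6.8599 min/km
Speed = distance / time_in_hours = 13.7 / 1.5663 hr
Speed = 8.7465 km/h

6.8599 min/km, 8.7465 km/h


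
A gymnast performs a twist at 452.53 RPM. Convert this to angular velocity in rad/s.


omega = RPM * 2 * pi / 60
omega = 452.53 * 2 * 3.14159 / 60
omega = 2843.3298 / 60 = 47.3888 rad/s

47.3888 rad/s


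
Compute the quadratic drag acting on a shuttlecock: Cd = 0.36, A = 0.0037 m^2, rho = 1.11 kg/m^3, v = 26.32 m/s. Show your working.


Fd = 0.5 * Cd * rho * A * v^2
Fd = 0.5 * 0.36 * 1.11 * 0.0037 * 26.32^2
v^2 = 692.7424
Fd = 0.5 * 0.36 * 1.11 * 0.0037 * 692.7424 = 0.5121 N

0.5121 N


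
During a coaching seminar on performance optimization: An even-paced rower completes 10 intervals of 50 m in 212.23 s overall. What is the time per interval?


Split time = total_time / n_laps = 212.23 / 10
Split time = 21.223 s per lap

21.223 s


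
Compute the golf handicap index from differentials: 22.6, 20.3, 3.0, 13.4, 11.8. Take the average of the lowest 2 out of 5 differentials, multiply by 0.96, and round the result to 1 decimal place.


All differentials: 22.6, 20.3, 3.0, 13.4, 11.8
Sorted: 3.0, 11.8, 13.4, 20.3, 22.6
Best 2: 3.0, 11.8
Average of best = 14.8 / 2 = 7.4
Raw index = 7.4 * 0.96 = 7.104
Handicap index = round(7.104, 1) = 7.1

7.1


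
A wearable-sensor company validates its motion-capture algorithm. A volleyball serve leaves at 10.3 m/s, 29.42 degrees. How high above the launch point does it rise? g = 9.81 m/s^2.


H = (v*sin(theta))^2 / (2*g)
vy = v*sin(theta) = 10.3 * sin(29.42 deg) = 5.0594 m/s
H = vy^2 / (2*g) = 25.5979 / (2*9.81)
H = 25.5979 / 19.62 = 1.3047 m

1.3047 m


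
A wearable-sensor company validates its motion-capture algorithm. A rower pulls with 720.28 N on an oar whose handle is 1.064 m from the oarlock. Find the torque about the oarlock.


tau = F * d
tau = 720.28 * 1.064
tau = 766.3779 N*m

766.3779 N*m


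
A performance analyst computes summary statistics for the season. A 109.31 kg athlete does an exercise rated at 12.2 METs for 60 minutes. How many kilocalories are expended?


kcal = MET * mass * time_hr
Convert time: 60 min = 1 hr
kcal = 12.2 * 109.31 * 1
kcal = 1333.582 kcal

1333.582 kcal


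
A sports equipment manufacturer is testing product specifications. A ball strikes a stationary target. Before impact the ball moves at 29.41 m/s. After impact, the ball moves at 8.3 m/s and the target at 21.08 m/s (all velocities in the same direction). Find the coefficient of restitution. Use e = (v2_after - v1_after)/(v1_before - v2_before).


e = (v2_after - v1_after) / (v1_before - v2_before)
Numerator = 21.08 - 8.3 = 12.78
Denominator = 29.41 - 0 = 29.41
e = 12.78 / 29.41 = 0.4345

0.4345


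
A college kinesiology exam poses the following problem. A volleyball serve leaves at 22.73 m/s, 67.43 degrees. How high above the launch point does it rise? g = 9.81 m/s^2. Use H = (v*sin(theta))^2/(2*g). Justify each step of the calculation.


H = (v*sin(theta))^2 / (2*g)
vy = v*sin(theta) = 22.73 * sin(67.43 deg) = 20.9891 m/s
H = vy^2 / (2*g) = 440.544 / (2*9.81)
H = 440.544 / 19.62 = 22.4538 m

22.4538 m


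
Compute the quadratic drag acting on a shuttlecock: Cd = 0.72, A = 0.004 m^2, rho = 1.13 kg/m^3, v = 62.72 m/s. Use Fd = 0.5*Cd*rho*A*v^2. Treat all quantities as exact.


Fd = 0.5 * Cd * rho * A * v^2
Fd = 0.5 * 0.72 * 1.13 * 0.004 * 62.72^2
v^2 = 3933.7984
Fd = 0.5 * 0.72 * 1.13 * 0.004 * 3933.7984 = 6.4011 N

6.4011 N


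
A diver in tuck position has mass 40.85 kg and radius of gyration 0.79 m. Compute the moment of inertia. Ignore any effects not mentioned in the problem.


I = m * k^2
I = 40.85 * 0.79^2
I = 40.85 * 0.6241 = 25.4945 kg*m^2

25.4945 kg*m^2


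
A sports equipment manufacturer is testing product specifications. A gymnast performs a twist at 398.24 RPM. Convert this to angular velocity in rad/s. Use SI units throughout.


omega = RPM * 2 * pi / 60
omega = 398.24 * 2 * 3.14159 / 60
omega = 2502.2157 / 60 = 41.7036 rad/s

41.7036 rad/s
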